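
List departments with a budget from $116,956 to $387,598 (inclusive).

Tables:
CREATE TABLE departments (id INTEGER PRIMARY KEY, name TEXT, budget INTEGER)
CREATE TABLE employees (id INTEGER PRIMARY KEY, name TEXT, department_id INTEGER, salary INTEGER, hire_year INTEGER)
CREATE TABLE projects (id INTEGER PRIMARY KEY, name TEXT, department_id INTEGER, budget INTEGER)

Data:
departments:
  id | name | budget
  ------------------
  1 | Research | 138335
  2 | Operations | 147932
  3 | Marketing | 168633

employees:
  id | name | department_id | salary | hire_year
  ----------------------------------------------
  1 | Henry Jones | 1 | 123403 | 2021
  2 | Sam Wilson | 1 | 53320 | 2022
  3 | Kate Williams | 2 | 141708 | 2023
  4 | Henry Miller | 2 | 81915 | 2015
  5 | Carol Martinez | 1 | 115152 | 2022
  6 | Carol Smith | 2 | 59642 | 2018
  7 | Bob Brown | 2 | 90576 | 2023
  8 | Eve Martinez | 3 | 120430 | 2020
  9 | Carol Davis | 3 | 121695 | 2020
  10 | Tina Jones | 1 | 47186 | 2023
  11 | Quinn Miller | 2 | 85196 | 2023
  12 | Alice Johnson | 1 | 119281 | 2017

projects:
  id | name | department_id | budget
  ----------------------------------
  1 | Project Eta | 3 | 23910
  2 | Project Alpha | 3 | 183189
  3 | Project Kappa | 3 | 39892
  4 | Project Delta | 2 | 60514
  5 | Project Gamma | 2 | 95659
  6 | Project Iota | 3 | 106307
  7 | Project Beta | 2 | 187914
SELECT name, budget FROM departments WHERE budget BETWEEN 116956 AND 387598

Execution result:
name | budget
Research | 138335
Operations | 147932
Marketing | 168633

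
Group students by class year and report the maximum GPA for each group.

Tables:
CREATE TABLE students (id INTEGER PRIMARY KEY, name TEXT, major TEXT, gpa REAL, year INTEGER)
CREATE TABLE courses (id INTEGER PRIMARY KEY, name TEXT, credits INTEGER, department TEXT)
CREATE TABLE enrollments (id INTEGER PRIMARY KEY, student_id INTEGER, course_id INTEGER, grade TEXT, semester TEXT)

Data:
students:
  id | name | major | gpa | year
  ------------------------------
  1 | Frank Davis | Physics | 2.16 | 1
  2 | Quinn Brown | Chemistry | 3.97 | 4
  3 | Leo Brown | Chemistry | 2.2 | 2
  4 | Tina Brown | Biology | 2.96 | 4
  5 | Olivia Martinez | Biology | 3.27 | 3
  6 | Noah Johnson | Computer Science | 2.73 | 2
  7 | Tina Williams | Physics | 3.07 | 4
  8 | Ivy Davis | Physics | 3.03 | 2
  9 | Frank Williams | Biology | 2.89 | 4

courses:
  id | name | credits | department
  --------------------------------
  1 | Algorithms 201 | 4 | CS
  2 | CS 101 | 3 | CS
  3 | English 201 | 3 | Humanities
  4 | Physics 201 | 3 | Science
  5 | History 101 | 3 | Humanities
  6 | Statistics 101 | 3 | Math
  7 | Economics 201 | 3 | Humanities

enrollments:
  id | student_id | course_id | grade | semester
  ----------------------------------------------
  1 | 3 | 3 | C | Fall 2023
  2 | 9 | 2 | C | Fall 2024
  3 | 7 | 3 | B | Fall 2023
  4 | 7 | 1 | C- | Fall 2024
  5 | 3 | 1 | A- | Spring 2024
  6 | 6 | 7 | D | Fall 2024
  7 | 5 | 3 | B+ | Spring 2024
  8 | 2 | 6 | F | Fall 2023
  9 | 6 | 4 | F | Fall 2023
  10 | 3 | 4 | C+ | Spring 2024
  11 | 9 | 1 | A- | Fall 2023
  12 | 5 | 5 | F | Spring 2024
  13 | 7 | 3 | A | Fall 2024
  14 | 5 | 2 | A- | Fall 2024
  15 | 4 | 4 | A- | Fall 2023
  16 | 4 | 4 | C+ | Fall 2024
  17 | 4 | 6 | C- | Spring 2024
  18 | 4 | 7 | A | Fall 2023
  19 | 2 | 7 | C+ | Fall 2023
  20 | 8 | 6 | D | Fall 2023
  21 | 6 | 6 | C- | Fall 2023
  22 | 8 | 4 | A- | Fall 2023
SELECT year, MAX(gpa) AS max_gpa FROM students GROUP BY year

Execution result:
year | max_gpa
1 | 2.16
2 | 3.03
3 | 3.27
4 | 3.97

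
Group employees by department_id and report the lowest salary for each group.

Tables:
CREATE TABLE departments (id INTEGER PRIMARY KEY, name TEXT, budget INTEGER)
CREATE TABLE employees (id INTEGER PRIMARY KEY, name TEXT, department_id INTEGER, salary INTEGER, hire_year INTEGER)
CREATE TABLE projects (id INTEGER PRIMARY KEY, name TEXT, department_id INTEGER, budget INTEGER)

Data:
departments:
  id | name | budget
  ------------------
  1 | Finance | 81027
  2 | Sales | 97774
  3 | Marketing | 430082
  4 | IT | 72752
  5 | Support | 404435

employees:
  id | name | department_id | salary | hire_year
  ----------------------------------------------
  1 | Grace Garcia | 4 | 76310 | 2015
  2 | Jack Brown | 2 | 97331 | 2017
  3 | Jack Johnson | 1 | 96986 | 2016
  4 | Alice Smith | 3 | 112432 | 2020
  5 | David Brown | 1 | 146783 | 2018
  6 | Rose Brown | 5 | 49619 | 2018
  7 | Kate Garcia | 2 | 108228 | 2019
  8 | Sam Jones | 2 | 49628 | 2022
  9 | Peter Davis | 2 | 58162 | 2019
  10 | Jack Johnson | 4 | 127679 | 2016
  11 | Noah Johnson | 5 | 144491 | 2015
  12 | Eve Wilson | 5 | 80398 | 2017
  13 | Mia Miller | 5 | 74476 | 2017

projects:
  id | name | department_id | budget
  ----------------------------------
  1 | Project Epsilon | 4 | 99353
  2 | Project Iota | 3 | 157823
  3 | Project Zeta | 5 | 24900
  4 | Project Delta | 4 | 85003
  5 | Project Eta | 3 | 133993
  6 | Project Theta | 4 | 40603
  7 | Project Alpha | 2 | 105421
SELECT department_id, MIN(salary) AS min_salary FROM employees GROUP BY department_id

Execution result:
department_id | min_salary
1 | 96986
2 | 49628
3 | 112432
4 | 76310
5 | 49619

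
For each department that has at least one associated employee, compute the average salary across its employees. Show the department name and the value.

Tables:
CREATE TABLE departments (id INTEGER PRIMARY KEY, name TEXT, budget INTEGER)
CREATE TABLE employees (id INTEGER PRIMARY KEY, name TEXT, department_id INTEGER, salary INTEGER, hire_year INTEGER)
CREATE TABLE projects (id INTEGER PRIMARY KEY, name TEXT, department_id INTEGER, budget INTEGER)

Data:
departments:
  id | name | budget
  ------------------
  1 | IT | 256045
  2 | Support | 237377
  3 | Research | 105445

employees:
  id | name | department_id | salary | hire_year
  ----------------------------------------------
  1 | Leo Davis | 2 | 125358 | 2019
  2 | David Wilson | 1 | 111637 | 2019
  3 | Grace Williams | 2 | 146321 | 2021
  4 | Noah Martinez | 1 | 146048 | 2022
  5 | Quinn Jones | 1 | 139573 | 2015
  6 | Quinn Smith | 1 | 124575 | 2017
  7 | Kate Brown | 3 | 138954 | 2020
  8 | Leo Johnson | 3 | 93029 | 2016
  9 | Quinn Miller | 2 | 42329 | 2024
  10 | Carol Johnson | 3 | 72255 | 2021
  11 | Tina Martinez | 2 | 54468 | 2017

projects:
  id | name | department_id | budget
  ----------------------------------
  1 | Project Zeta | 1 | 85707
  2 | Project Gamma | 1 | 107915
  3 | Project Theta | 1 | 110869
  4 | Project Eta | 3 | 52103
SELECT p.name, AVG(c.salary) AS avg_salary FROM employees c JOIN departments p ON c.department_id = p.id GROUP BY p.id, p.name

Execution result:
name | avg_salary
IT | 130458.25
Support | 92119.00
Research | 101412.67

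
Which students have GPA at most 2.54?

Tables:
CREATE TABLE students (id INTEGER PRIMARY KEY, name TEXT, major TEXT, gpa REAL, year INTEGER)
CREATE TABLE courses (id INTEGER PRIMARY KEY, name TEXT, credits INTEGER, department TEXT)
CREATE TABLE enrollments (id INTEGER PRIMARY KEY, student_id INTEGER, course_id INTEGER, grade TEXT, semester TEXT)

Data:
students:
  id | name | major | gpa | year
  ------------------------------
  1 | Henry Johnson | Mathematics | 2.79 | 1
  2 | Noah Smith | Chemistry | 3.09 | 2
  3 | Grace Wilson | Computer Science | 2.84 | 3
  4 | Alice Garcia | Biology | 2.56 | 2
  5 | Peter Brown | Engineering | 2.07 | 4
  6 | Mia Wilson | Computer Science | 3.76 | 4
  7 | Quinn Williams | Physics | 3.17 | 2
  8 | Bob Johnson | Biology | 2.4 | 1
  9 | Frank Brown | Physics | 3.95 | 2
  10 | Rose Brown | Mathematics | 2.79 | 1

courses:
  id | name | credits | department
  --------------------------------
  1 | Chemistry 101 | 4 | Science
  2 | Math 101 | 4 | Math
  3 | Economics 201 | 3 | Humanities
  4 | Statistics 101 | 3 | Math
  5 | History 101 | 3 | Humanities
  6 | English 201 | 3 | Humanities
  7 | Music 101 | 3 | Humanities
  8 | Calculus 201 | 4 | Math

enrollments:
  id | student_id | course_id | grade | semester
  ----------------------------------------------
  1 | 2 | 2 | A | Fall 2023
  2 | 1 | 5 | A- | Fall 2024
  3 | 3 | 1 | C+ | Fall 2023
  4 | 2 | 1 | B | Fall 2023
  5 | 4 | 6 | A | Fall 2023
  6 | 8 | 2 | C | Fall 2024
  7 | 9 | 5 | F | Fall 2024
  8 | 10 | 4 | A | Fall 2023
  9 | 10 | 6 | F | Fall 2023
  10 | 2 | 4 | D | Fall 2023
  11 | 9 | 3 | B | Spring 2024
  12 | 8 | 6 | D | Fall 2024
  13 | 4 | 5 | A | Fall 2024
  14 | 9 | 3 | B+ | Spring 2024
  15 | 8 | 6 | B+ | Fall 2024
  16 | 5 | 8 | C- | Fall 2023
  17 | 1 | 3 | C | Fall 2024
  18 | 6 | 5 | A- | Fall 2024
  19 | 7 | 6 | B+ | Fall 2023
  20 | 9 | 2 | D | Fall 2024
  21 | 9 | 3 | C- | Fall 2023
SELECT name, gpa FROM students WHERE gpa <= 2.54

Execution result:
name | gpa
Peter Brown | 2.07
Bob Johnson | 2.40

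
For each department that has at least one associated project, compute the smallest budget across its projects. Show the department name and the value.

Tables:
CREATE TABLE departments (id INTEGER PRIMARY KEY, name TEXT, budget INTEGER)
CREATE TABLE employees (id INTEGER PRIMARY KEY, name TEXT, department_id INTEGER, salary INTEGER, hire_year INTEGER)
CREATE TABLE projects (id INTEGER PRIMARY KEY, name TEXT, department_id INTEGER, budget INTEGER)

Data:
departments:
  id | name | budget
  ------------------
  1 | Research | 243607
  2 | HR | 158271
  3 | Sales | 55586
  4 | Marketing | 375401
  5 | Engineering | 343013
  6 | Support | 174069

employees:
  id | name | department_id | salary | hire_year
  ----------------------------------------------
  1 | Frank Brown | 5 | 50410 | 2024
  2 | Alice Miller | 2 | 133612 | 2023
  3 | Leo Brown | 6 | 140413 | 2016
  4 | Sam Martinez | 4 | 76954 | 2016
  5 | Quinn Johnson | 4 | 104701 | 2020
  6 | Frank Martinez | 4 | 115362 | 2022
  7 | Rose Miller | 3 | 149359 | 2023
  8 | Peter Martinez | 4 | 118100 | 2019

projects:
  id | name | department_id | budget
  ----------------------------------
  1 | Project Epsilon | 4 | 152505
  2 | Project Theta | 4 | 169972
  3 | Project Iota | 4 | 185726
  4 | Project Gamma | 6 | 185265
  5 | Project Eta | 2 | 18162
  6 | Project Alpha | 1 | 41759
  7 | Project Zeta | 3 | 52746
SELECT p.name, MIN(c.budget) AS min_budget FROM projects c JOIN departments p ON c.department_id = p.id GROUP BY p.id, p.name

Execution result:
name | min_budget
Research | 41759
HR | 18162
Sales | 52746
Marketing | 152505
Support | 185265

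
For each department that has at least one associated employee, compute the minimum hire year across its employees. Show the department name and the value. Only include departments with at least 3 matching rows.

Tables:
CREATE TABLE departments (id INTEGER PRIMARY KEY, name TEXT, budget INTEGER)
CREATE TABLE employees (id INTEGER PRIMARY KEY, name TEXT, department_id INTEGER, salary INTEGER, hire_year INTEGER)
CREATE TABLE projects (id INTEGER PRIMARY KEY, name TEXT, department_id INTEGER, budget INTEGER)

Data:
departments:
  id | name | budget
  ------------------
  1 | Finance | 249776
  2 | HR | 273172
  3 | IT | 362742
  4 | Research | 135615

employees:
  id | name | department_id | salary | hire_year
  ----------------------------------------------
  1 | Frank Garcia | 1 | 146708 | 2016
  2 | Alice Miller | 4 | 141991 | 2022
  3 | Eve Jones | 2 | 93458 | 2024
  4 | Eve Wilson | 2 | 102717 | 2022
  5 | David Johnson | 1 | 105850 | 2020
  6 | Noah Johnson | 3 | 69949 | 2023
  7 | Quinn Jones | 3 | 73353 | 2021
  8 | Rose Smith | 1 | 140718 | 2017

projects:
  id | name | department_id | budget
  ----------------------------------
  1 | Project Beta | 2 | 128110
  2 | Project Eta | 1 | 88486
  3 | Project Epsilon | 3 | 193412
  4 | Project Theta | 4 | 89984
SELECT p.name, MIN(c.hire_year) AS min_hire_year FROM employees c JOIN departments p ON c.department_id = p.id GROUP BY p.id, p.name HAVING COUNT(*) >= 3

Execution result:
name | min_hire_year
Finance | 2016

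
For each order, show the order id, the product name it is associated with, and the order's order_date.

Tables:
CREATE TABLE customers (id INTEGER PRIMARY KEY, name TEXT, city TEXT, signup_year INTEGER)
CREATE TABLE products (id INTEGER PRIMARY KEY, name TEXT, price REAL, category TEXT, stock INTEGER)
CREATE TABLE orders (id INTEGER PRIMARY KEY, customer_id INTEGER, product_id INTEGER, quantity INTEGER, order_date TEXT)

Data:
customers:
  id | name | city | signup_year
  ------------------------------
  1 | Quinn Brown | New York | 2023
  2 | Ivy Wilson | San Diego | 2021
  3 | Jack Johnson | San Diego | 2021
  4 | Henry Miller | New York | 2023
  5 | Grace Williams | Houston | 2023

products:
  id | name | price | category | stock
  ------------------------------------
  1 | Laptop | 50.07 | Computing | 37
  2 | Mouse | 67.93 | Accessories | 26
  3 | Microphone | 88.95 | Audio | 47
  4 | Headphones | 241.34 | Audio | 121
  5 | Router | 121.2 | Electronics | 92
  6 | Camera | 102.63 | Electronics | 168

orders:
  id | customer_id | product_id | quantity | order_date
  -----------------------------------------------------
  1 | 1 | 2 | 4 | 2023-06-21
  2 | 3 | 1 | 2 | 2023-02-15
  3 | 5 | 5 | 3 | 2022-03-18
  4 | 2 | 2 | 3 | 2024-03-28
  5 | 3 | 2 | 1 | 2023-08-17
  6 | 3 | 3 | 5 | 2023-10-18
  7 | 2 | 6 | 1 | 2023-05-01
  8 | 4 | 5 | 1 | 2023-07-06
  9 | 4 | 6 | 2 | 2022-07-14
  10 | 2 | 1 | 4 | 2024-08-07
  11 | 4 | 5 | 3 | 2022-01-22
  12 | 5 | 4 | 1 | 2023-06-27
SELECT c.id, p.name AS product, c.order_date FROM orders c JOIN products p ON c.product_id = p.id

Execution result:
id | product | order_date
1 | Mouse | 2023-06-21
2 | Laptop | 2023-02-15
3 | Router | 2022-03-18
4 | Mouse | 2024-03-28
5 | Mouse | 2023-08-17
6 | Microphone | 2023-10-18
7 | Camera | 2023-05-01
8 | Router | 2023-07-06
9 | Camera | 2022-07-14
10 | Laptop | 2024-08-07
11 | Router | 2022-01-22
12 | Headphones | 2023-06-27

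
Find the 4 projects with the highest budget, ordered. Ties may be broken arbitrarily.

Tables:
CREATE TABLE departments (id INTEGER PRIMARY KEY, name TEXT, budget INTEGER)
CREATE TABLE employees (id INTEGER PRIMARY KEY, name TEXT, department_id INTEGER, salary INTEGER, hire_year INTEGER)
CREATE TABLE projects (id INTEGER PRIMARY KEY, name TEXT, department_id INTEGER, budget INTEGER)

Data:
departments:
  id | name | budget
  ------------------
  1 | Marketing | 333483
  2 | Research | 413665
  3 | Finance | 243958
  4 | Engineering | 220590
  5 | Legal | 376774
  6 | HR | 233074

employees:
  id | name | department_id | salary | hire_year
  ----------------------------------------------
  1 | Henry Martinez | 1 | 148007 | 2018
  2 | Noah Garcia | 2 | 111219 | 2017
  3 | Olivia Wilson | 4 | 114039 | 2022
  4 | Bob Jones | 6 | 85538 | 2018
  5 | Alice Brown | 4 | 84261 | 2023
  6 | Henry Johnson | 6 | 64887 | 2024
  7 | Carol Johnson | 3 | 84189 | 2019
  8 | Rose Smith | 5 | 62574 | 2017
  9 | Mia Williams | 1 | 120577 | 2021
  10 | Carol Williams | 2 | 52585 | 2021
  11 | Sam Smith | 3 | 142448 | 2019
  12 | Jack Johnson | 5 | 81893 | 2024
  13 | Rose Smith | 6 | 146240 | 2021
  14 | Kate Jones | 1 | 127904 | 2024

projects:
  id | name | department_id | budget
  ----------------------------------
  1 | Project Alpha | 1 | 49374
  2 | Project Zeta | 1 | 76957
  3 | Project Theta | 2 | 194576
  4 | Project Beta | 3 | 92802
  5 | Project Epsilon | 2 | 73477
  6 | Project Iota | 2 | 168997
SELECT name, budget FROM projects ORDER BY budget DESC LIMIT 4

Execution result:
name | budget
Project Theta | 194576
Project Iota | 168997
Project Beta | 92802
Project Zeta | 76957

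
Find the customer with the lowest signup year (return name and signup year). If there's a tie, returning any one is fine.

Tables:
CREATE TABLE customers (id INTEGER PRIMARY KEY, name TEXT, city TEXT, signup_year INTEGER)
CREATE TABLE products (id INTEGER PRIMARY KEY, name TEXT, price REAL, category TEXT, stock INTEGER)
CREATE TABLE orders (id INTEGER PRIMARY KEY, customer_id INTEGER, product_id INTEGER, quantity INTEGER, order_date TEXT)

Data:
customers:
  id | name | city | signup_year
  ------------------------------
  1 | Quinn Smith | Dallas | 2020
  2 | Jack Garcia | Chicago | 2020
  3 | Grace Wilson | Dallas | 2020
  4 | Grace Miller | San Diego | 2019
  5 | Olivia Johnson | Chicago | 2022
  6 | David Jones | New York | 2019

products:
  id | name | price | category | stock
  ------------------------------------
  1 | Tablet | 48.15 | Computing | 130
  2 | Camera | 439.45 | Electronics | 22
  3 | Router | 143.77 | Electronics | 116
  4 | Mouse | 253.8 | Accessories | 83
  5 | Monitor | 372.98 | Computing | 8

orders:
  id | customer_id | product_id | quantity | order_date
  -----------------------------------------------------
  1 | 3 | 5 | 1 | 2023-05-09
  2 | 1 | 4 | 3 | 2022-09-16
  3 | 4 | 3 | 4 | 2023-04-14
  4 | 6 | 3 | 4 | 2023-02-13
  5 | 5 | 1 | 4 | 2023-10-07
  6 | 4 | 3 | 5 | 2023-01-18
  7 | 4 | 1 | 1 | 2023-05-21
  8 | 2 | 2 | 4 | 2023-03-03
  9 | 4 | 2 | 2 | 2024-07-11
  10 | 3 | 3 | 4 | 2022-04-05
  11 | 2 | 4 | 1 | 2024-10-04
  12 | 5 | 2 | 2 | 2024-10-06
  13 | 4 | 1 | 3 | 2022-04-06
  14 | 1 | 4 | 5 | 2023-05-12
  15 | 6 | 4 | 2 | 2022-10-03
SELECT name, signup_year FROM customers ORDER BY signup_year ASC LIMIT 1

Execution result:
name | signup_year
Grace Miller | 2019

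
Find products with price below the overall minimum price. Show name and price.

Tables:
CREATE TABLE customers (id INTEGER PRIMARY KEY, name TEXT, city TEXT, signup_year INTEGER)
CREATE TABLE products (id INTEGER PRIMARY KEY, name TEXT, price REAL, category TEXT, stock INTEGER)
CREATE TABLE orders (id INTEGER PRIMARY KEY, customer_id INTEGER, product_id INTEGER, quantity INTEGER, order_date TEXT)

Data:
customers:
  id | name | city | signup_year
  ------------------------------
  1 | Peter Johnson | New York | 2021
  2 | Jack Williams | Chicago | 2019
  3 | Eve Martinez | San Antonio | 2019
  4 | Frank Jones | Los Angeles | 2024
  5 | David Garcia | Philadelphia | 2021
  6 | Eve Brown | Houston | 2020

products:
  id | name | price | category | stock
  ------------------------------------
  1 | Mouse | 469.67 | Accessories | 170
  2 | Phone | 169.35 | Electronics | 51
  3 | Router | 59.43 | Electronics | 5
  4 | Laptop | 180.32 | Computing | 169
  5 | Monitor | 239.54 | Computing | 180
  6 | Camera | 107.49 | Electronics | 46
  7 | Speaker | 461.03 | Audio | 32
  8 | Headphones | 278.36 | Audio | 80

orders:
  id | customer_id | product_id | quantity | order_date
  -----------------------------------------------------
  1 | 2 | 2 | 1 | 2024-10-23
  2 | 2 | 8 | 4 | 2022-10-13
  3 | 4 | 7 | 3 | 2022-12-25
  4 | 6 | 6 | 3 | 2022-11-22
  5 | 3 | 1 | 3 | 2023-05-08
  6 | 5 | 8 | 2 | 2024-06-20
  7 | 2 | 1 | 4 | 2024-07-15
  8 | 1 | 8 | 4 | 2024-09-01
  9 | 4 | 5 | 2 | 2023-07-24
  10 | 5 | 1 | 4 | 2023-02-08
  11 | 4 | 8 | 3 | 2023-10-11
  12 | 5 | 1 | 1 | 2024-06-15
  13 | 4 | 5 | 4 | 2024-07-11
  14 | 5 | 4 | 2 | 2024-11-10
SELECT name, price FROM products WHERE price < (SELECT MIN(price) FROM products)

Execution result:
(no rows)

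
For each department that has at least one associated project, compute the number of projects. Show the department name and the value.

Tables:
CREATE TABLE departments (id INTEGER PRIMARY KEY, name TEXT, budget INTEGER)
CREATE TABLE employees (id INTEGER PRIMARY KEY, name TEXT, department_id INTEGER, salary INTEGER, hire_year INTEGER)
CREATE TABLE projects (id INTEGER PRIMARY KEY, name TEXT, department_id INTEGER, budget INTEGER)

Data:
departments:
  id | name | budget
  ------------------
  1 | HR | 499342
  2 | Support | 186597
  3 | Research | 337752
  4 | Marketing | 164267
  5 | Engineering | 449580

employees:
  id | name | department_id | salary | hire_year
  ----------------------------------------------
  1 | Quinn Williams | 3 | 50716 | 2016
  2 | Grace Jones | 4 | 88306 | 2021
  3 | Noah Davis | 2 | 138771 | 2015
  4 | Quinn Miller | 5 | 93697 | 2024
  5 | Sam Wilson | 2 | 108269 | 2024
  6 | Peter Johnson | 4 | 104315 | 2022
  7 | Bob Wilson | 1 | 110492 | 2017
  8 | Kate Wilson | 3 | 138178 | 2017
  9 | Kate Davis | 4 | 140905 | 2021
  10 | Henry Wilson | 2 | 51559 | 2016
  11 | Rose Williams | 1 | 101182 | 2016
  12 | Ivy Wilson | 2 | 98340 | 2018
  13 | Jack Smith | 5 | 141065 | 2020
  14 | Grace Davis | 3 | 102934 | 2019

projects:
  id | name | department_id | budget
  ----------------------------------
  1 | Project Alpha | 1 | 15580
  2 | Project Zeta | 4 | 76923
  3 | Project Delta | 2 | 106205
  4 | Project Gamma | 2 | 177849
SELECT p.name, COUNT(*) AS n FROM projects c JOIN departments p ON c.department_id = p.id GROUP BY p.id, p.name

Execution result:
name | n
HR | 1
Support | 2
Marketing | 1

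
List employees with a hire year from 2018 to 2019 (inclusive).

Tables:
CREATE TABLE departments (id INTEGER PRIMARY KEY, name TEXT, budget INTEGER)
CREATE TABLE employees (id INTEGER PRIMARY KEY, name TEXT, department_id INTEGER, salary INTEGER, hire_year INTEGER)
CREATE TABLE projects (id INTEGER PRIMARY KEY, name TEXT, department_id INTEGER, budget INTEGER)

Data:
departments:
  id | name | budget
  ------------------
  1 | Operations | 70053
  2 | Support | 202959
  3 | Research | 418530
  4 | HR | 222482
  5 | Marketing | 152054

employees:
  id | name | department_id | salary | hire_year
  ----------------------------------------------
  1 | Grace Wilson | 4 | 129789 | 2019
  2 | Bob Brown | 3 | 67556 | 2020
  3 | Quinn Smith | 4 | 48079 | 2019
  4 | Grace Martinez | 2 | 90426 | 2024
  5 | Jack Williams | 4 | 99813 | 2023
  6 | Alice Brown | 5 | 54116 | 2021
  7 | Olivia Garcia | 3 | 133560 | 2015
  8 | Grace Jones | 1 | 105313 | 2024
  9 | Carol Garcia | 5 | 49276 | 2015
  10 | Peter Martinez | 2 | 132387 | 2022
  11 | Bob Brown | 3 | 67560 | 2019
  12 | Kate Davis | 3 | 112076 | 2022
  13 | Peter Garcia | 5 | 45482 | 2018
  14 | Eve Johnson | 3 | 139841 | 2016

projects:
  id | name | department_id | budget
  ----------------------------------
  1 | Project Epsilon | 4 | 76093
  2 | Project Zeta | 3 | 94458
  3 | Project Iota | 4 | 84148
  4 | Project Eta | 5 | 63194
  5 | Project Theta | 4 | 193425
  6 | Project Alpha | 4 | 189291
SELECT name, hire_year FROM employees WHERE hire_year BETWEEN 2018 AND 2019

Execution result:
name | hire_year
Grace Wilson | 2019
Quinn Smith | 2019
Bob Brown | 2019
Peter Garcia | 2018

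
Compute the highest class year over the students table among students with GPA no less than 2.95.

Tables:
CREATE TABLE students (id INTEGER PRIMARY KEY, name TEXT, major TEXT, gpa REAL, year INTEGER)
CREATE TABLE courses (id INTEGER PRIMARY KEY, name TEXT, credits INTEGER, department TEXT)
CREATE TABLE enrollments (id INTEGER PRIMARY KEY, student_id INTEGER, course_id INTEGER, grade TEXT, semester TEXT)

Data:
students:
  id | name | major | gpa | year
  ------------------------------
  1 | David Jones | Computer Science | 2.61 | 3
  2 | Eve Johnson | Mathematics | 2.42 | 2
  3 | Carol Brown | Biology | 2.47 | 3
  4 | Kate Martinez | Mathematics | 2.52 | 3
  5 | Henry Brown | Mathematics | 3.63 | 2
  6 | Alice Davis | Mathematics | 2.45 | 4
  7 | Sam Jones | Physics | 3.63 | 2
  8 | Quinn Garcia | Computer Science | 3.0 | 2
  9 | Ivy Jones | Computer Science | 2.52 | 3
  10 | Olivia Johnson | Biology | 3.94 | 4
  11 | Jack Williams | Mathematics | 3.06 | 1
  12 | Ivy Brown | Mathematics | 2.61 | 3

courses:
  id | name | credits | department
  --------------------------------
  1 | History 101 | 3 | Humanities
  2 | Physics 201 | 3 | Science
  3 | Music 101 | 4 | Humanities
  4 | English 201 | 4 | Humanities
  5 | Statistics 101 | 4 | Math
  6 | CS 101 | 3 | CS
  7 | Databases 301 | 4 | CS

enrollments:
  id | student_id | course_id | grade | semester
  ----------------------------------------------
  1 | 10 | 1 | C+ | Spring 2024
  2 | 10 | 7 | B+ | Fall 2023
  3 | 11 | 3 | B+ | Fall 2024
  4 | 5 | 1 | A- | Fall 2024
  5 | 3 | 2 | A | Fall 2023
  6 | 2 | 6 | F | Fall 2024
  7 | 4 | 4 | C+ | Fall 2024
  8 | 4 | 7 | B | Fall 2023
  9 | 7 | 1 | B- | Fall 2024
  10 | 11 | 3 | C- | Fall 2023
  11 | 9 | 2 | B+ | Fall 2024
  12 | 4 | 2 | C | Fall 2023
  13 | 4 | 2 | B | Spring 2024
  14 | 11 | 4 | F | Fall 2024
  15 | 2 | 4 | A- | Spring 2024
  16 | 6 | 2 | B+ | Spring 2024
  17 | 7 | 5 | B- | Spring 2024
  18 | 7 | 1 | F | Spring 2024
SELECT MAX(year) FROM students WHERE gpa >= 2.95

Execution result:
4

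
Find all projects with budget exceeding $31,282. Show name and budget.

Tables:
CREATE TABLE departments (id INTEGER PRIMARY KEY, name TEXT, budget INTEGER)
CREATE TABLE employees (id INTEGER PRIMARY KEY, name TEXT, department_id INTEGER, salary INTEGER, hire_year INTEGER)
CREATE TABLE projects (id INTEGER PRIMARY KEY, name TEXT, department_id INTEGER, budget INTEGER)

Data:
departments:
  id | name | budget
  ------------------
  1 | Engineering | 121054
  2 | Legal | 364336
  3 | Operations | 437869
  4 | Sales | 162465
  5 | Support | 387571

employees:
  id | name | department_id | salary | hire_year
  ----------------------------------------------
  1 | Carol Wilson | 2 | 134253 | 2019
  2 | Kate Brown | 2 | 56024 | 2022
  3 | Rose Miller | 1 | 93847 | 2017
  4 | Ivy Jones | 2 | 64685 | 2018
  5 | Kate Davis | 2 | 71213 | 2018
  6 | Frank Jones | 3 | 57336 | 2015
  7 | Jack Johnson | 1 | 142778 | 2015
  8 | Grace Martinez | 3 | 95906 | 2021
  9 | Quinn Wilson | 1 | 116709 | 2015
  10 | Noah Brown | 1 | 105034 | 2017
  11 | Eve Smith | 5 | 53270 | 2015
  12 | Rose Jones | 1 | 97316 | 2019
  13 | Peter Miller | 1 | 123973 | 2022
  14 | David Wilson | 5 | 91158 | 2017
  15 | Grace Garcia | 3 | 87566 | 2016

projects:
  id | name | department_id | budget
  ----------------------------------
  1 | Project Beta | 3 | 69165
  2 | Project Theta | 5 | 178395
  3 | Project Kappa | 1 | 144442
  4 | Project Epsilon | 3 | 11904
SELECT name, budget FROM projects WHERE budget > 31282

Execution result:
name | budget
Project Beta | 69165
Project Theta | 178395
Project Kappa | 144442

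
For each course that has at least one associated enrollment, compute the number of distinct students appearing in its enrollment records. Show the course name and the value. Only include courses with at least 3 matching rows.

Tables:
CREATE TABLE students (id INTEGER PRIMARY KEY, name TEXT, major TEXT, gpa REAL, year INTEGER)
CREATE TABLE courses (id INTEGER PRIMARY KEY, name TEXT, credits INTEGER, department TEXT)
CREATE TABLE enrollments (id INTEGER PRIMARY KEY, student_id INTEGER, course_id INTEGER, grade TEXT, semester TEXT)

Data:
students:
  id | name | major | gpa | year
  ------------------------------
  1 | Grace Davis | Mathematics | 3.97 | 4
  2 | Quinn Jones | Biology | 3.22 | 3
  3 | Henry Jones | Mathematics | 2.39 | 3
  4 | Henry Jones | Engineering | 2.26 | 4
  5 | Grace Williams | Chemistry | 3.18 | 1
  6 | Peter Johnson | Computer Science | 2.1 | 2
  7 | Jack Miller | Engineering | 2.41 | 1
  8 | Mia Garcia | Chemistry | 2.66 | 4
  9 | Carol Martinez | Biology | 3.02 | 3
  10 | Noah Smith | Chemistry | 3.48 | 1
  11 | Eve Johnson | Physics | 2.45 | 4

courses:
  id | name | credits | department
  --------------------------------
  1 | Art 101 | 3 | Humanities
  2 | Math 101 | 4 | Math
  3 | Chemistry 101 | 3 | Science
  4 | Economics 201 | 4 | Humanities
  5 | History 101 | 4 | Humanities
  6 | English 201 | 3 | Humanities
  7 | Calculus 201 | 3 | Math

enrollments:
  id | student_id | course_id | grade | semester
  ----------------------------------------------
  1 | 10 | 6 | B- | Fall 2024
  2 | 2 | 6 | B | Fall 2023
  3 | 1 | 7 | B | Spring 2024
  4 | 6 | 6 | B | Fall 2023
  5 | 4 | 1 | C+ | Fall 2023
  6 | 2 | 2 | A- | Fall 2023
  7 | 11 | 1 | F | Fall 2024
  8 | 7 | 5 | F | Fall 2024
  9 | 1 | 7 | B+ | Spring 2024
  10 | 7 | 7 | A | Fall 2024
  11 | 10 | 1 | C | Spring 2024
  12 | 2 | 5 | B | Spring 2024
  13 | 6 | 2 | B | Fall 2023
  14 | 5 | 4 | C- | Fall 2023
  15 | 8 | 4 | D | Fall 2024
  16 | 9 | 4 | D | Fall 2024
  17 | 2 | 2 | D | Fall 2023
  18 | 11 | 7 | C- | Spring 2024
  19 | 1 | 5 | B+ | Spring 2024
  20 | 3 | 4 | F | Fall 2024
SELECT p.name, COUNT(DISTINCT c.student_id) AS distinct_student_count FROM enrollments c JOIN courses p ON c.course_id = p.id GROUP BY p.id, p.name HAVING COUNT(*) >= 3

Execution result:
name | distinct_student_count
Art 101 | 3
Math 101 | 2
Economics 201 | 4
History 101 | 3
English 201 | 3
Calculus 201 | 3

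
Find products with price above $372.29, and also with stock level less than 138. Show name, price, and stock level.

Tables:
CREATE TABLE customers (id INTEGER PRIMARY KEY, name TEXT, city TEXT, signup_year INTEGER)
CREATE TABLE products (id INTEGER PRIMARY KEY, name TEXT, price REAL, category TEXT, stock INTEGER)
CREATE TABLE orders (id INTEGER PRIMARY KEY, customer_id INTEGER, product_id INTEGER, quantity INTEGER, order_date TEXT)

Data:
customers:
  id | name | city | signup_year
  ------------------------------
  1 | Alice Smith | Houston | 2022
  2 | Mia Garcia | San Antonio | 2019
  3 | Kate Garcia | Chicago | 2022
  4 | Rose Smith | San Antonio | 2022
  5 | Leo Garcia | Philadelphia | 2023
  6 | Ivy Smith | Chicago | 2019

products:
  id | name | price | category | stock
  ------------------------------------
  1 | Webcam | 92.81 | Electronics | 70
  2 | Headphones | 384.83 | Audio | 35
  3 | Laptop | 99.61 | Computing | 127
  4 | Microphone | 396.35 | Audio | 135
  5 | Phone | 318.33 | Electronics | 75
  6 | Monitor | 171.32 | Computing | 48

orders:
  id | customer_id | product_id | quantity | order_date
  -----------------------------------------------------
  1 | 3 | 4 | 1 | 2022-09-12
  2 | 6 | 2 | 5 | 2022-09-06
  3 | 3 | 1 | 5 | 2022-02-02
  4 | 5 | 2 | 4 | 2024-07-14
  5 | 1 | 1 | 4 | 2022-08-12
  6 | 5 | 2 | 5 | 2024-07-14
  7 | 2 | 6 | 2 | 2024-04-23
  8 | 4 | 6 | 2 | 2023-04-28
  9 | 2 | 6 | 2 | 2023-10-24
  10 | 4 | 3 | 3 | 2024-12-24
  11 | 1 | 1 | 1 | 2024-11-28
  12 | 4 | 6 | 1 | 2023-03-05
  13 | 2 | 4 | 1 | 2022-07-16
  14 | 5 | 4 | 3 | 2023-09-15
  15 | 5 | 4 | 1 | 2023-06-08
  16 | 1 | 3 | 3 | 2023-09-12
SELECT name, price, stock FROM products WHERE price > 372.29 AND stock < 138

Execution result:
name | price | stock
Headphones | 384.83 | 35
Microphone | 396.35 | 135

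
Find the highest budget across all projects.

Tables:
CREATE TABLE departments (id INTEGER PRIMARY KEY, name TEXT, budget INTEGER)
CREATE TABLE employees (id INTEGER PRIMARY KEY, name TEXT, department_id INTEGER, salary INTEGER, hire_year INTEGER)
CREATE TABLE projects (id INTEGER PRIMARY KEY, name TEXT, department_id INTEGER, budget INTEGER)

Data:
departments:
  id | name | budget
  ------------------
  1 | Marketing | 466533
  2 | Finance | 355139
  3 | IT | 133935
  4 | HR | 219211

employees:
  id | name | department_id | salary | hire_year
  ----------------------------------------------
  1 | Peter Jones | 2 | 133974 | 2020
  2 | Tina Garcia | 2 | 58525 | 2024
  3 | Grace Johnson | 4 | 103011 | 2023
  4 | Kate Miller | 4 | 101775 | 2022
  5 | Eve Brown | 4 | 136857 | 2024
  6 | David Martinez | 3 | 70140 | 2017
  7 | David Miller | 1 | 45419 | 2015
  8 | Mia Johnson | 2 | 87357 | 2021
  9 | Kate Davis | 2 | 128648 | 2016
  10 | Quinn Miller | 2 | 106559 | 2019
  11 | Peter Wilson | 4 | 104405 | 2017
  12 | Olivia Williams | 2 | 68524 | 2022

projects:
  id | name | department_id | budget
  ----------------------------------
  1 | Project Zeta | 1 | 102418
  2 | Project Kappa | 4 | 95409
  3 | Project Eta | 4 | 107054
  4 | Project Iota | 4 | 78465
SELECT MAX(budget) FROM projects

Execution result:
107054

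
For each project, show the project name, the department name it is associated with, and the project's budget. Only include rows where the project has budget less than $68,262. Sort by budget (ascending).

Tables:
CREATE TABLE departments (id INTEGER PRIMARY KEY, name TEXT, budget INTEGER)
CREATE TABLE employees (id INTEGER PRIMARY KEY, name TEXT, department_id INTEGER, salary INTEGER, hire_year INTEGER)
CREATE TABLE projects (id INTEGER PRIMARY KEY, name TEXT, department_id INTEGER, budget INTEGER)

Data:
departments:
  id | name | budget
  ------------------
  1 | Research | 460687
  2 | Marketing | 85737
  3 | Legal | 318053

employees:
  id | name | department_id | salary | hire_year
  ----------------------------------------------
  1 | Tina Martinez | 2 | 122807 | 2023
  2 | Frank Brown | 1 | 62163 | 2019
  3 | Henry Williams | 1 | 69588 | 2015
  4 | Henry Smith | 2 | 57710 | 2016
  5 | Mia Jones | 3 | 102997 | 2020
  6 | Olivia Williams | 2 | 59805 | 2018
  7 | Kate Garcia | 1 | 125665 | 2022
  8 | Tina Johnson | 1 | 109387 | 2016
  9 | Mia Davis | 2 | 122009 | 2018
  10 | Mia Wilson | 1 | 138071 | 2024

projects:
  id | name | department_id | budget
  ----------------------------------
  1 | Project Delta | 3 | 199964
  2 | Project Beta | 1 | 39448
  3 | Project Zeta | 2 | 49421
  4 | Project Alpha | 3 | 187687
SELECT c.name, p.name AS department, c.budget FROM projects c JOIN departments p ON c.department_id = p.id WHERE c.budget < 68262 ORDER BY c.budget ASC

Execution result:
name | department | budget
Project Beta | Research | 39448
Project Zeta | Marketing | 49421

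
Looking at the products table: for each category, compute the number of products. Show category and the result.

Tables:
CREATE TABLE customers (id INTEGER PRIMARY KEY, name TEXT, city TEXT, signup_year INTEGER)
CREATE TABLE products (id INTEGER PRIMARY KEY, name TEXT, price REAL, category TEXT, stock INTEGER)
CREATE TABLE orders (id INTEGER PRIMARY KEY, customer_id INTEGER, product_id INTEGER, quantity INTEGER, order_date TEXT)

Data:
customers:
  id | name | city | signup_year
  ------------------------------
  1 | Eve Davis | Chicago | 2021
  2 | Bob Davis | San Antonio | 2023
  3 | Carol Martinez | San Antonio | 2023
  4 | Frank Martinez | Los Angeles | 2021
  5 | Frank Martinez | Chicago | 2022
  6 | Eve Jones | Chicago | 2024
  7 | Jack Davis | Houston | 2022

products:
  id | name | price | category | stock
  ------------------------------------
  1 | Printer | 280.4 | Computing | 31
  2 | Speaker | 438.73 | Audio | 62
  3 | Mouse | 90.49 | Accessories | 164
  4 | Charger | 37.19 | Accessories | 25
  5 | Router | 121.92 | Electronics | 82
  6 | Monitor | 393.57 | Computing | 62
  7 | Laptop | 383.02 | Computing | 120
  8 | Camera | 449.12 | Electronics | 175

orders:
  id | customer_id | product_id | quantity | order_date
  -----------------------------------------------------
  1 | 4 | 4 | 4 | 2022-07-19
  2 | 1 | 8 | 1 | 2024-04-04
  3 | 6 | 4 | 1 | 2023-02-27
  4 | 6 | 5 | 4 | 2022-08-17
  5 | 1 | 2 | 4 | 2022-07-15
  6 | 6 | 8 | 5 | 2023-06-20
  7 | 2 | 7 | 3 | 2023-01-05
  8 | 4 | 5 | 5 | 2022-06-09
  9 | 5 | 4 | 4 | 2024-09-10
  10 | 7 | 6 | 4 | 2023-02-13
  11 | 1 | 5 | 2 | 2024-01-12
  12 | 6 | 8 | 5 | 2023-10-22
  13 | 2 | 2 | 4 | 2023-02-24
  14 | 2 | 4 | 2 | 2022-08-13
SELECT category, COUNT(*) AS n FROM products GROUP BY category

Execution result:
category | n
Accessories | 2
Audio | 1
Computing | 3
Electronics | 2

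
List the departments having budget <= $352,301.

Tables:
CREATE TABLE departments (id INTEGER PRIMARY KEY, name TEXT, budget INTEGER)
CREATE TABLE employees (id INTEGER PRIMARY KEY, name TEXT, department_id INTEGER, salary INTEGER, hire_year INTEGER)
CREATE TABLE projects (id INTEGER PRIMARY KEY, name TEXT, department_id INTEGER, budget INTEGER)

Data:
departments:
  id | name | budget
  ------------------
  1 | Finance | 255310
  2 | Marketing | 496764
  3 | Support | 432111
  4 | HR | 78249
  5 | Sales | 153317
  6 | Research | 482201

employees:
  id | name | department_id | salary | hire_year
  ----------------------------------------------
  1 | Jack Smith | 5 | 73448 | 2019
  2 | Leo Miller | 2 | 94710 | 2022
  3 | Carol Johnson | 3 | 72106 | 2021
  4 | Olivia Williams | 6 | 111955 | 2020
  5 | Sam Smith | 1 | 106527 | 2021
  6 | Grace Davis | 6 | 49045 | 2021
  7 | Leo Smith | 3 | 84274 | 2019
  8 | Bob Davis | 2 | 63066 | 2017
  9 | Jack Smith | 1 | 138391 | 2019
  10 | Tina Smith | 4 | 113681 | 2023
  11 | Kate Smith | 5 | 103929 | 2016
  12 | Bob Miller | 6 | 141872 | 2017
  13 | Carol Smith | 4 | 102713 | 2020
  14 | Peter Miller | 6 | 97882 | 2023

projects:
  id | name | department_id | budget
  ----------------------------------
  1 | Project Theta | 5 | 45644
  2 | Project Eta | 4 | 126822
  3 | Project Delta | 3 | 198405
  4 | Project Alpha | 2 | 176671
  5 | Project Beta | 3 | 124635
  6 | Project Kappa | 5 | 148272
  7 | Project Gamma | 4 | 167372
SELECT name, budget FROM departments WHERE budget <= 352301

Execution result:
name | budget
Finance | 255310
HR | 78249
Sales | 153317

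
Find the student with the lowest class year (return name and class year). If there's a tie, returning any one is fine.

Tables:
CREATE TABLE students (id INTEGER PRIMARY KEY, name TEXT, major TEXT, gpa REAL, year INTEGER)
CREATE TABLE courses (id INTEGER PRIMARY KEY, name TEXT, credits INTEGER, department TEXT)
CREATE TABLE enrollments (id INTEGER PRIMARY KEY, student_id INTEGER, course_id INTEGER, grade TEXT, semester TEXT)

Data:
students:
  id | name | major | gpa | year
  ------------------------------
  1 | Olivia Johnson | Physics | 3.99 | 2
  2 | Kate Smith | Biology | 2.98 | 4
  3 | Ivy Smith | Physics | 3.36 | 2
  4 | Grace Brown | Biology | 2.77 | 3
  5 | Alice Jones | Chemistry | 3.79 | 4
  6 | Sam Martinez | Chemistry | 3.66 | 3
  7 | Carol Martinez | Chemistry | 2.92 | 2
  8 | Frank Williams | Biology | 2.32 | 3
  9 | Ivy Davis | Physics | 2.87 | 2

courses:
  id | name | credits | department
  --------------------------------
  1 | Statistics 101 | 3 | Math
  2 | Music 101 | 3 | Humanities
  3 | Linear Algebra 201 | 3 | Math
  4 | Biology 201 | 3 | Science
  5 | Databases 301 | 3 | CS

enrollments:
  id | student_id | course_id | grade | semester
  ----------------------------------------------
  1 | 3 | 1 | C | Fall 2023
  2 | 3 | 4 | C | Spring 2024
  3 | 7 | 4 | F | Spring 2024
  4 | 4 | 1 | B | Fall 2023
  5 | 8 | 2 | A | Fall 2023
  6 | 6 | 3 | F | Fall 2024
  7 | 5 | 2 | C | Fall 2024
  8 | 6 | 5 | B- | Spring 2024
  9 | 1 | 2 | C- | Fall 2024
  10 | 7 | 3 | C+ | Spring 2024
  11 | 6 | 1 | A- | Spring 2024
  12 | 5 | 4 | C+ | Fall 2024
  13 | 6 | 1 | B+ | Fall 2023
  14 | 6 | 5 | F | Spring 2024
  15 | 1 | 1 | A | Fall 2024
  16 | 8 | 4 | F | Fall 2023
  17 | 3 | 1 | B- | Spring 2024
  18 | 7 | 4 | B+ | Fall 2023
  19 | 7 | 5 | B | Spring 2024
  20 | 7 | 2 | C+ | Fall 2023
SELECT name, year FROM students ORDER BY year ASC LIMIT 1

Execution result:
name | year
Olivia Johnson | 2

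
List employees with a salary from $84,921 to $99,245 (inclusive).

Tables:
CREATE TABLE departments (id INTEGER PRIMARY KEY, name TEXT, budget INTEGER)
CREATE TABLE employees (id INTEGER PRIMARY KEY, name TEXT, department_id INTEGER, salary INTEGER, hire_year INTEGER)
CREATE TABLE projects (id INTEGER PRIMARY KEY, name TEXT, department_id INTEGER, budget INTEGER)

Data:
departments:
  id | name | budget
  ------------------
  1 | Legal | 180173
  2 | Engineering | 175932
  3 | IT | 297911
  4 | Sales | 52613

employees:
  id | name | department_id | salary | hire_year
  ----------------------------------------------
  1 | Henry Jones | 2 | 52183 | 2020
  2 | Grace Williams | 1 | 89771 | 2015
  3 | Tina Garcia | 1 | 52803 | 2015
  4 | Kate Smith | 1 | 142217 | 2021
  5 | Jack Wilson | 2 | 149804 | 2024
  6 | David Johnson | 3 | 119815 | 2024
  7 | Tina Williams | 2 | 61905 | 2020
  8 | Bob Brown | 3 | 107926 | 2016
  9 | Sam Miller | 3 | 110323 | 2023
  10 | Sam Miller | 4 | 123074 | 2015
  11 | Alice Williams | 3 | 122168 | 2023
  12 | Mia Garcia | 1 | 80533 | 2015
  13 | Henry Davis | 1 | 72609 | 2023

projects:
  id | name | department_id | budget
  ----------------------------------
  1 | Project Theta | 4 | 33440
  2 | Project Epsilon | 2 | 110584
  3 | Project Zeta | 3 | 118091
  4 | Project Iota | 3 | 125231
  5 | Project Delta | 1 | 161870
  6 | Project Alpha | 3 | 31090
SELECT name, salary FROM employees WHERE salary BETWEEN 84921 AND 99245

Execution result:
name | salary
Grace Williams | 89771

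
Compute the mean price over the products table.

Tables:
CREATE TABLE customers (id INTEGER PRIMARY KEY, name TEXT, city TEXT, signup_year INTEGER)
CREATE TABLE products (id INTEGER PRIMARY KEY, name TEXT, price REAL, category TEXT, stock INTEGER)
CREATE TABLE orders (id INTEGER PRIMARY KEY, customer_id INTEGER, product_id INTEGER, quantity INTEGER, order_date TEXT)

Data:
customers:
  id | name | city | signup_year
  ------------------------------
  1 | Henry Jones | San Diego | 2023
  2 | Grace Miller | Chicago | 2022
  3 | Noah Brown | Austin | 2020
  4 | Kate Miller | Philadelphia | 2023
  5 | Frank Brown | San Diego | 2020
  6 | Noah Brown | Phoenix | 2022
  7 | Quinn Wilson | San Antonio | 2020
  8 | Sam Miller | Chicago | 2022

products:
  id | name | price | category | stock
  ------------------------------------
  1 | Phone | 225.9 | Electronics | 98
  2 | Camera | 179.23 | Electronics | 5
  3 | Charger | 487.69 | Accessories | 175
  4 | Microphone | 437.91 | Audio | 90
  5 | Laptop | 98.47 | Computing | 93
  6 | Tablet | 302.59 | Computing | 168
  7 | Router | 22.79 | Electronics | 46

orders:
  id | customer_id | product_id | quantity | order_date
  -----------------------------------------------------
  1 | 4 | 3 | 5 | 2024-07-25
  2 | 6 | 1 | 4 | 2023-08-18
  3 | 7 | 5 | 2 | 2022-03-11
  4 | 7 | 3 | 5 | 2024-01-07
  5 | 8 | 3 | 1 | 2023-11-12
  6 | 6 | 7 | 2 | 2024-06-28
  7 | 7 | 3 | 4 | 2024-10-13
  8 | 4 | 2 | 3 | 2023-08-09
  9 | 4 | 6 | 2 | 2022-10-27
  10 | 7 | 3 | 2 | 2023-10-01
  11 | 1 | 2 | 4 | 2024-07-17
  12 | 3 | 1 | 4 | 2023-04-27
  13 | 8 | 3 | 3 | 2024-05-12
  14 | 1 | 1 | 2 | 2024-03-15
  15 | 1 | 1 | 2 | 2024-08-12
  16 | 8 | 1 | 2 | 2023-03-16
SELECT AVG(price) FROM products

Execution result:
250.65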